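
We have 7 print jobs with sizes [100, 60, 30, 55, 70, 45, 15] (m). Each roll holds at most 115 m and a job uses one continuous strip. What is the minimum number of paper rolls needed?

4

Total = 100 + 70 + 60 + 55 + 45 + 30 + 15 = 375 m.
Lower bound: ⌈375/115⌉ = 4 paper rolls.
A packing using 4 paper rolls:
  roll 1: 100 + 15 = 115
  roll 2: 70 + 45 = 115
  roll 3: 60 + 55 = 115
  roll 4: 30 = 30
This matches the lower bound, so 4 is optimal.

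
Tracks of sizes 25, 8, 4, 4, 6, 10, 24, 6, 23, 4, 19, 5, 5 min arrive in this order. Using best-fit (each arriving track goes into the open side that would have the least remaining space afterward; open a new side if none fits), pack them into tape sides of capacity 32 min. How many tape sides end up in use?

  25 → side 1 (new)  [load 25/32]
  8 → side 2 (new)  [load 8/32]
  4 → side 1  [load 29/32]
  4 → side 2  [load 12/32]
  6 → side 2  [load 18/32]
  10 → side 2  [load 28/32]
  24 → side 3 (new)  [load 24/32]
  6 → side 3  [load 30/32]
  23 → side 4 (new)  [load 23/32]
  4 → side 2  [load 32/32]
  19 → side 5 (new)  [load 19/32]
  5 → side 4  [load 28/32]
  5 → side 5  [load 24/32]
5 tape sides opened.

5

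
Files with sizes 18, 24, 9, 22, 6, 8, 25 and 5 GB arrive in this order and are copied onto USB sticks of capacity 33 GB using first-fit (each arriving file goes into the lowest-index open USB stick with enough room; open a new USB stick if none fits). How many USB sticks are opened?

4

  18 → USB stick 1 (new)  [load 18/33]
  24 → USB stick 2 (new)  [load 24/33]
  9 → USB stick 1  [load 27/33]
  22 → USB stick 3 (new)  [load 22/33]
  6 → USB stick 1  [load 33/33]
  8 → USB stick 2  [load 32/33]
  25 → USB stick 4 (new)  [load 25/33]
  5 → USB stick 3  [load 27/33]
4 USB sticks opened.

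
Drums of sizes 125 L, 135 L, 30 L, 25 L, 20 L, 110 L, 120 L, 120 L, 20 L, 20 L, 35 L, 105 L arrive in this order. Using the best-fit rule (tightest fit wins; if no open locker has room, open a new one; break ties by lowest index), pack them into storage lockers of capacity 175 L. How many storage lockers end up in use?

6

  125 → locker 1 (new)  [load 125/175]
  135 → locker 2 (new)  [load 135/175]
  30 → locker 2  [load 165/175]
  25 → locker 1  [load 150/175]
  20 → locker 1  [load 170/175]
  110 → locker 3 (new)  [load 110/175]
  120 → locker 4 (new)  [load 120/175]
  120 → locker 5 (new)  [load 120/175]
  20 → locker 4  [load 140/175]
  20 → locker 4  [load 160/175]
  35 → locker 5  [load 155/175]
  105 → locker 6 (new)  [load 105/175]
6 storage lockers opened.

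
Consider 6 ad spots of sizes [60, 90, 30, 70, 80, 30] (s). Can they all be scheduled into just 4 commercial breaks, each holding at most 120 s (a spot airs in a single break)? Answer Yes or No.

A valid assignment using 4 commercial breaks:
  break 1: 90 + 30 = 120
  break 2: 80 + 30 = 110
  break 3: 70 = 70
  break 4: 60 = 60
Every load is within 120 s, so 4 commercial breaks suffice.

Yes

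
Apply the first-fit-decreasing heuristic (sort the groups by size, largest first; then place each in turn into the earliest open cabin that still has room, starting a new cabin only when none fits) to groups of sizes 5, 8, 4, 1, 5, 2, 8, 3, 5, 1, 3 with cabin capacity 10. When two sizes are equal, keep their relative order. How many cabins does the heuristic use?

5

Sorted descending: 8, 8, 5, 5, 5, 4, 3, 3, 2, 1, 1.
  8 → cabin 1 (new)  [load 8/10]
  8 → cabin 2 (new)  [load 8/10]
  5 → cabin 3 (new)  [load 5/10]
  5 → cabin 3  [load 10/10]
  5 → cabin 4 (new)  [load 5/10]
  4 → cabin 4  [load 9/10]
  3 → cabin 5 (new)  [load 3/10]
  3 → cabin 5  [load 6/10]
  2 → cabin 1  [load 10/10]
  1 → cabin 2  [load 9/10]
  1 → cabin 2  [load 10/10]
5 cabins opened.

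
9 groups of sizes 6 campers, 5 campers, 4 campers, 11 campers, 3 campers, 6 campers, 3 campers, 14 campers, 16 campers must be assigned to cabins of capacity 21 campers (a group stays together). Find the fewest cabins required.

4

Total = 16 + 14 + 11 + 6 + 6 + 5 + 4 + 3 + 3 = 68 campers.
Lower bound: ⌈68/21⌉ = 4 cabins.
A packing using 4 cabins:
  cabin 1: 16 + 5 = 21
  cabin 2: 14 + 6 = 20
  cabin 3: 11 + 6 + 4 = 21
  cabin 4: 3 + 3 = 6
This matches the lower bound, so 4 is optimal.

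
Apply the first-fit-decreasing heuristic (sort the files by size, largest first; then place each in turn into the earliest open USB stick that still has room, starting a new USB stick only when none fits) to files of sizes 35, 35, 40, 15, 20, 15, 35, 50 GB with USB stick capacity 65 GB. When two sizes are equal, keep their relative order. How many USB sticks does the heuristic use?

Sorted descending: 50, 40, 35, 35, 35, 20, 15, 15.
  50 → USB stick 1 (new)  [load 50/65]
  40 → USB stick 2 (new)  [load 40/65]
  35 → USB stick 3 (new)  [load 35/65]
  35 → USB stick 4 (new)  [load 35/65]
  35 → USB stick 5 (new)  [load 35/65]
  20 → USB stick 2  [load 60/65]
  15 → USB stick 1  [load 65/65]
  15 → USB stick 3  [load 50/65]
5 USB sticks opened.

5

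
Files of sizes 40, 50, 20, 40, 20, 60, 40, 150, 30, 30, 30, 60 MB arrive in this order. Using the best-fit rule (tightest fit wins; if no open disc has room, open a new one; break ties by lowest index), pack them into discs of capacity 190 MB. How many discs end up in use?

4

  40 → disc 1 (new)  [load 40/190]
  50 → disc 1  [load 90/190]
  20 → disc 1  [load 110/190]
  40 → disc 1  [load 150/190]
  20 → disc 1  [load 170/190]
  60 → disc 2 (new)  [load 60/190]
  40 → disc 2  [load 100/190]
  150 → disc 3 (new)  [load 150/190]
  30 → disc 3  [load 180/190]
  30 → disc 2  [load 130/190]
  30 → disc 2  [load 160/190]
  60 → disc 4 (new)  [load 60/190]
4 discs opened.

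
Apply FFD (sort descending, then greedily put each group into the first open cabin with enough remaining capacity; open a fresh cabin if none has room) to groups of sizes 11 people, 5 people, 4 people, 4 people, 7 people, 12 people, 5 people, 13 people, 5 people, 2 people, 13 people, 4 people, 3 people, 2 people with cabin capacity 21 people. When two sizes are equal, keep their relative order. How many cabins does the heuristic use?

5

Sorted descending: 13, 13, 12, 11, 7, 5, 5, 5, 4, 4, 4, 3, 2, 2.
  13 → cabin 1 (new)  [load 13/21]
  13 → cabin 2 (new)  [load 13/21]
  12 → cabin 3 (new)  [load 12/21]
  11 → cabin 4 (new)  [load 11/21]
  7 → cabin 1  [load 20/21]
  5 → cabin 2  [load 18/21]
  5 → cabin 3  [load 17/21]
  5 → cabin 4  [load 16/21]
  4 → cabin 3  [load 21/21]
  4 → cabin 4  [load 20/21]
  4 → cabin 5 (new)  [load 4/21]
  3 → cabin 2  [load 21/21]
  2 → cabin 5  [load 6/21]
  2 → cabin 5  [load 8/21]
5 cabins opened.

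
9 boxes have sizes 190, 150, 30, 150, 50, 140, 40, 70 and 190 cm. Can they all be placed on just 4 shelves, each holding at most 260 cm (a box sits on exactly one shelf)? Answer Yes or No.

No

Total = 1010 cm; ⌈1010/260⌉ = 4.
5 boxes each exceed half the capacity and cannot share a shelf, forcing at least 5 shelves.
At least 5 shelves are required, but only 4 are allowed.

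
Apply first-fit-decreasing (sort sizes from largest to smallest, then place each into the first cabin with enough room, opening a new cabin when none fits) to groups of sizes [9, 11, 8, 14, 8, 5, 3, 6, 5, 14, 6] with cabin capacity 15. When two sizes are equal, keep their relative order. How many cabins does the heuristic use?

Sorted descending: 14, 14, 11, 9, 8, 8, 6, 6, 5, 5, 3.
  14 → cabin 1 (new)  [load 14/15]
  14 → cabin 2 (new)  [load 14/15]
  11 → cabin 3 (new)  [load 11/15]
  9 → cabin 4 (new)  [load 9/15]
  8 → cabin 5 (new)  [load 8/15]
  8 → cabin 6 (new)  [load 8/15]
  6 → cabin 4  [load 15/15]
  6 → cabin 5  [load 14/15]
  5 → cabin 6  [load 13/15]
  5 → cabin 7 (new)  [load 5/15]
  3 → cabin 3  [load 14/15]
7 cabins opened.

7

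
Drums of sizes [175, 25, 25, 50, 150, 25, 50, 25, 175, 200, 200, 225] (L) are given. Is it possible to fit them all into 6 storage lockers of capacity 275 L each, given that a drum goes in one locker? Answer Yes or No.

A valid assignment using 6 storage lockers:
  locker 1: 225 + 50 = 275
  locker 2: 200 + 50 + 25 = 275
  locker 3: 200 + 25 + 25 + 25 = 275
  locker 4: 175 = 175
  locker 5: 175 = 175
  locker 6: 150 = 150
Every load is within 275 L, so 6 storage lockers suffice.

Yes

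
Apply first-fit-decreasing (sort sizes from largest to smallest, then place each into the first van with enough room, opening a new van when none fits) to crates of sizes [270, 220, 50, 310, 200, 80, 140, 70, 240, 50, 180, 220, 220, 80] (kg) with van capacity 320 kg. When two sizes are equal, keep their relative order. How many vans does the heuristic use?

Sorted descending: 310, 270, 240, 220, 220, 220, 200, 180, 140, 80, 80, 70, 50, 50.
  310 → van 1 (new)  [load 310/320]
  270 → van 2 (new)  [load 270/320]
  240 → van 3 (new)  [load 240/320]
  220 → van 4 (new)  [load 220/320]
  220 → van 5 (new)  [load 220/320]
  220 → van 6 (new)  [load 220/320]
  200 → van 7 (new)  [load 200/320]
  180 → van 8 (new)  [load 180/320]
  140 → van 8  [load 320/320]
  80 → van 3  [load 320/320]
  80 → van 4  [load 300/320]
  70 → van 5  [load 290/320]
  50 → van 2  [load 320/320]
  50 → van 6  [load 270/320]
8 vans opened.

8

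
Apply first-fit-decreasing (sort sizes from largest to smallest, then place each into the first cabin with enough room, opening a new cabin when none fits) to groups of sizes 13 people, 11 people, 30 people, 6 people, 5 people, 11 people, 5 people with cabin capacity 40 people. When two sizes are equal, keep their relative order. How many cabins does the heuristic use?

Sorted descending: 30, 13, 11, 11, 6, 5, 5.
  30 → cabin 1 (new)  [load 30/40]
  13 → cabin 2 (new)  [load 13/40]
  11 → cabin 2  [load 24/40]
  11 → cabin 2  [load 35/40]
  6 → cabin 1  [load 36/40]
  5 → cabin 2  [load 40/40]
  5 → cabin 3 (new)  [load 5/40]
3 cabins opened.

3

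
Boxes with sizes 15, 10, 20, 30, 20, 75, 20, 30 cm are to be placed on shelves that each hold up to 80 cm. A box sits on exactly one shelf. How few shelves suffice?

3

Total = 75 + 30 + 30 + 20 + 20 + 20 + 15 + 10 = 220 cm.
Lower bound: ⌈220/80⌉ = 3 shelves.
A packing using 3 shelves:
  shelf 1: 75 = 75
  shelf 2: 30 + 30 + 20 = 80
  shelf 3: 20 + 20 + 15 + 10 = 65
This matches the lower bound, so 3 is optimal.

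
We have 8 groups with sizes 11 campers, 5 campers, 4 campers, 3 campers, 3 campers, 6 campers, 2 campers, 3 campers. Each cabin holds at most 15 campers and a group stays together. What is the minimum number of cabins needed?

Total = 11 + 6 + 5 + 4 + 3 + 3 + 3 + 2 = 37 campers.
Lower bound: ⌈37/15⌉ = 3 cabins.
A packing using 3 cabins:
  cabin 1: 11 + 4 = 15
  cabin 2: 6 + 5 + 3 = 14
  cabin 3: 3 + 3 + 2 = 8
This matches the lower bound, so 3 is optimal.

3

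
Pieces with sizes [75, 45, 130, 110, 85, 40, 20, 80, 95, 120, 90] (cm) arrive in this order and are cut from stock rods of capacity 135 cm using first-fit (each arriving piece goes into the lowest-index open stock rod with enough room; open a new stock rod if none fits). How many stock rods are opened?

8

  75 → stock rod 1 (new)  [load 75/135]
  45 → stock rod 1  [load 120/135]
  130 → stock rod 2 (new)  [load 130/135]
  110 → stock rod 3 (new)  [load 110/135]
  85 → stock rod 4 (new)  [load 85/135]
  40 → stock rod 4  [load 125/135]
  20 → stock rod 3  [load 130/135]
  80 → stock rod 5 (new)  [load 80/135]
  95 → stock rod 6 (new)  [load 95/135]
  120 → stock rod 7 (new)  [load 120/135]
  90 → stock rod 8 (new)  [load 90/135]
8 stock rods opened.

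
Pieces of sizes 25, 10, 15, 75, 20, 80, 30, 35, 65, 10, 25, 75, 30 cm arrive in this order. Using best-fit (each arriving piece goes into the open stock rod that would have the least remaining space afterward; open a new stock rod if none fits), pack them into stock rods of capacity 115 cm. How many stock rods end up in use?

5

  25 → stock rod 1 (new)  [load 25/115]
  10 → stock rod 1  [load 35/115]
  15 → stock rod 1  [load 50/115]
  75 → stock rod 2 (new)  [load 75/115]
  20 → stock rod 2  [load 95/115]
  80 → stock rod 3 (new)  [load 80/115]
  30 → stock rod 3  [load 110/115]
  35 → stock rod 1  [load 85/115]
  65 → stock rod 4 (new)  [load 65/115]
  10 → stock rod 2  [load 105/115]
  25 → stock rod 1  [load 110/115]
  75 → stock rod 5 (new)  [load 75/115]
  30 → stock rod 5  [load 105/115]
5 stock rods opened.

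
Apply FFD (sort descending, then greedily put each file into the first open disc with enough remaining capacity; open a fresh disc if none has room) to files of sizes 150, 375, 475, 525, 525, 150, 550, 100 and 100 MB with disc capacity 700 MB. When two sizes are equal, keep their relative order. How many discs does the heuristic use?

5

Sorted descending: 550, 525, 525, 475, 375, 150, 150, 100, 100.
  550 → disc 1 (new)  [load 550/700]
  525 → disc 2 (new)  [load 525/700]
  525 → disc 3 (new)  [load 525/700]
  475 → disc 4 (new)  [load 475/700]
  375 → disc 5 (new)  [load 375/700]
  150 → disc 1  [load 700/700]
  150 → disc 2  [load 675/700]
  100 → disc 3  [load 625/700]
  100 → disc 4  [load 575/700]
5 discs opened.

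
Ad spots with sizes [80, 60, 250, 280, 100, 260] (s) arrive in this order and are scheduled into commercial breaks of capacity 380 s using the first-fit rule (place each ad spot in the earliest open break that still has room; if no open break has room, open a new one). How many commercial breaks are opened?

  80 → break 1 (new)  [load 80/380]
  60 → break 1  [load 140/380]
  250 → break 2 (new)  [load 250/380]
  280 → break 3 (new)  [load 280/380]
  100 → break 1  [load 240/380]
  260 → break 4 (new)  [load 260/380]
4 commercial breaks opened.

4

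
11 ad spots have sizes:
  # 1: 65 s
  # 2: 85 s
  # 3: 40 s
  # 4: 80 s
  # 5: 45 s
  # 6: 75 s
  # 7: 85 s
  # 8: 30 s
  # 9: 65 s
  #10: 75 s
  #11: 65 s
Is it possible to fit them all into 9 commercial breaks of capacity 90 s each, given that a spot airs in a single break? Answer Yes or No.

No

Total = 710 s; ⌈710/90⌉ = 8.
The bound of 8 does not rule out 9, but exhaustive search shows no assignment into 9 commercial breaks of capacity 90 s exists — the minimum is 10.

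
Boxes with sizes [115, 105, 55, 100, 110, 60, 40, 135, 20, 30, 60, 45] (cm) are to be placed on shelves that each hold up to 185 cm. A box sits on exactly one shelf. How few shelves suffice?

Total = 135 + 115 + 110 + 105 + 100 + 60 + 60 + 55 + 45 + 40 + 30 + 20 = 875 cm.
Lower bound: ⌈875/185⌉ = 5 shelves.
A packing using 5 shelves:
  shelf 1: 135 + 45 = 180
  shelf 2: 115 + 60 = 175
  shelf 3: 110 + 60 = 170
  shelf 4: 105 + 55 + 20 = 180
  shelf 5: 100 + 40 + 30 = 170
This matches the lower bound, so 5 is optimal.

5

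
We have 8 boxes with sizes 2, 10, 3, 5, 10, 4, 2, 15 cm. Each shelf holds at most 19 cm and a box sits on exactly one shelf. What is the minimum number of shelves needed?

3

Total = 15 + 10 + 10 + 5 + 4 + 3 + 2 + 2 = 51 cm.
Lower bound: ⌈51/19⌉ = 3 shelves.
A packing using 3 shelves:
  shelf 1: 15 + 4 = 19
  shelf 2: 10 + 5 + 3 = 18
  shelf 3: 10 + 2 + 2 = 14
This matches the lower bound, so 3 is optimal.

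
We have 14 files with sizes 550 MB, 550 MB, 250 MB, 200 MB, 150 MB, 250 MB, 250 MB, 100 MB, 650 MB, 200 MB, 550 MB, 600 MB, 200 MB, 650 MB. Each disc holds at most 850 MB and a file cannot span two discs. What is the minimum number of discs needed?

Total = 650 + 650 + 600 + 550 + 550 + 550 + 250 + 250 + 250 + 200 + 200 + 200 + 150 + 100 = 5150 MB.
Lower bound: ⌈5150/850⌉ = 7 discs.
A packing using 7 discs:
  disc 1: 650 + 200 = 850
  disc 2: 650 + 200 = 850
  disc 3: 600 + 250 = 850
  disc 4: 550 + 250 = 800
  disc 5: 550 + 250 = 800
  disc 6: 550 + 200 + 100 = 850
  disc 7: 150 = 150
This matches the lower bound, so 7 is optimal.

7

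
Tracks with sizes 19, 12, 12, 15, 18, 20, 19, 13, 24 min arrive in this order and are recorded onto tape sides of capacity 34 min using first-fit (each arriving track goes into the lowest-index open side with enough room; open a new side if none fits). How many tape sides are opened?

  19 → side 1 (new)  [load 19/34]
  12 → side 1  [load 31/34]
  12 → side 2 (new)  [load 12/34]
  15 → side 2  [load 27/34]
  18 → side 3 (new)  [load 18/34]
  20 → side 4 (new)  [load 20/34]
  19 → side 5 (new)  [load 19/34]
  13 → side 3  [load 31/34]
  24 → side 6 (new)  [load 24/34]
6 tape sides opened.

6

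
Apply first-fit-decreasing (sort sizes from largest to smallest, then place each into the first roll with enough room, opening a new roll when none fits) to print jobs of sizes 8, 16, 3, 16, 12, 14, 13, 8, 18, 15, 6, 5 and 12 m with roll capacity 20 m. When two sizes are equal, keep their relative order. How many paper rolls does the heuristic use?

Sorted descending: 18, 16, 16, 15, 14, 13, 12, 12, 8, 8, 6, 5, 3.
  18 → roll 1 (new)  [load 18/20]
  16 → roll 2 (new)  [load 16/20]
  16 → roll 3 (new)  [load 16/20]
  15 → roll 4 (new)  [load 15/20]
  14 → roll 5 (new)  [load 14/20]
  13 → roll 6 (new)  [load 13/20]
  12 → roll 7 (new)  [load 12/20]
  12 → roll 8 (new)  [load 12/20]
  8 → roll 7  [load 20/20]
  8 → roll 8  [load 20/20]
  6 → roll 5  [load 20/20]
  5 → roll 4  [load 20/20]
  3 → roll 2  [load 19/20]
8 paper rolls opened.

8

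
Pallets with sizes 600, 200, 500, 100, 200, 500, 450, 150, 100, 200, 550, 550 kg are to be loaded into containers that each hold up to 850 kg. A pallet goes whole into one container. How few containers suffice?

6

Total = 600 + 550 + 550 + 500 + 500 + 450 + 200 + 200 + 200 + 150 + 100 + 100 = 4100 kg.
Lower bound: ⌈4100/850⌉ = 5 containers.
Also, 6 pallets each exceed 425 kg, and no two of those can share a container, so at least 6 containers are needed.
A packing using 6 containers:
  container 1: 600 + 200 = 800
  container 2: 550 + 200 + 100 = 850
  container 3: 550 + 200 + 100 = 850
  container 4: 500 + 150 = 650
  container 5: 500 = 500
  container 6: 450 = 450
This matches the lower bound, so 6 is optimal.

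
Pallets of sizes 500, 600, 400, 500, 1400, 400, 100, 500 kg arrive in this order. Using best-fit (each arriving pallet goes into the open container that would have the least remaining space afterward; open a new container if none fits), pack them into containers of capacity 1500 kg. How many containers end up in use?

  500 → container 1 (new)  [load 500/1500]
  600 → container 1  [load 1100/1500]
  400 → container 1  [load 1500/1500]
  500 → container 2 (new)  [load 500/1500]
  1400 → container 3 (new)  [load 1400/1500]
  400 → container 2  [load 900/1500]
  100 → container 3  [load 1500/1500]
  500 → container 2  [load 1400/1500]
3 containers opened.

3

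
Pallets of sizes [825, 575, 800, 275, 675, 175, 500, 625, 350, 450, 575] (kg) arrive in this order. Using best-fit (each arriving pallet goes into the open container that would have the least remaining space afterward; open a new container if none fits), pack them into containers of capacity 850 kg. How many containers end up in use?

8

  825 → container 1 (new)  [load 825/850]
  575 → container 2 (new)  [load 575/850]
  800 → container 3 (new)  [load 800/850]
  275 → container 2  [load 850/850]
  675 → container 4 (new)  [load 675/850]
  175 → container 4  [load 850/850]
  500 → container 5 (new)  [load 500/850]
  625 → container 6 (new)  [load 625/850]
  350 → container 5  [load 850/850]
  450 → container 7 (new)  [load 450/850]
  575 → container 8 (new)  [load 575/850]
8 containers opened.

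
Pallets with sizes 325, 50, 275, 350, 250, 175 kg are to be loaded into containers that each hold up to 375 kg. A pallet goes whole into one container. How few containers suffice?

Total = 350 + 325 + 275 + 250 + 175 + 50 = 1425 kg.
Lower bound: ⌈1425/375⌉ = 4 containers.
A packing using 5 containers:
  container 1: 350 = 350
  container 2: 325 + 50 = 375
  container 3: 275 = 275
  container 4: 250 = 250
  container 5: 175 = 175
No arrangement into 4 containers stays within capacity, so 5 is optimal.

5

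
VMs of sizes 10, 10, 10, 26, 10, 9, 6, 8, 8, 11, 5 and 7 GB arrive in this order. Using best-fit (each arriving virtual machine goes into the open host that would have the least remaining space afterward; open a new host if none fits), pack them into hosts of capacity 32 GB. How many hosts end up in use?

4

  10 → host 1 (new)  [load 10/32]
  10 → host 1  [load 20/32]
  10 → host 1  [load 30/32]
  26 → host 2 (new)  [load 26/32]
  10 → host 3 (new)  [load 10/32]
  9 → host 3  [load 19/32]
  6 → host 2  [load 32/32]
  8 → host 3  [load 27/32]
  8 → host 4 (new)  [load 8/32]
  11 → host 4  [load 19/32]
  5 → host 3  [load 32/32]
  7 → host 4  [load 26/32]
4 hosts opened.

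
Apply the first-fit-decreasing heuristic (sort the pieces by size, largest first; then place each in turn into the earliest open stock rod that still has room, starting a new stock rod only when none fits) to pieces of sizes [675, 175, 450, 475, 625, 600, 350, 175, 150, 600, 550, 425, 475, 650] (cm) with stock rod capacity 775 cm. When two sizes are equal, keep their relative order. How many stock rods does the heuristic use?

10

Sorted descending: 675, 650, 625, 600, 600, 550, 475, 475, 450, 425, 350, 175, 175, 150.
  675 → stock rod 1 (new)  [load 675/775]
  650 → stock rod 2 (new)  [load 650/775]
  625 → stock rod 3 (new)  [load 625/775]
  600 → stock rod 4 (new)  [load 600/775]
  600 → stock rod 5 (new)  [load 600/775]
  550 → stock rod 6 (new)  [load 550/775]
  475 → stock rod 7 (new)  [load 475/775]
  475 → stock rod 8 (new)  [load 475/775]
  450 → stock rod 9 (new)  [load 450/775]
  425 → stock rod 10 (new)  [load 425/775]
  350 → stock rod 10  [load 775/775]
  175 → stock rod 4  [load 775/775]
  175 → stock rod 5  [load 775/775]
  150 → stock rod 3  [load 775/775]
10 stock rods opened.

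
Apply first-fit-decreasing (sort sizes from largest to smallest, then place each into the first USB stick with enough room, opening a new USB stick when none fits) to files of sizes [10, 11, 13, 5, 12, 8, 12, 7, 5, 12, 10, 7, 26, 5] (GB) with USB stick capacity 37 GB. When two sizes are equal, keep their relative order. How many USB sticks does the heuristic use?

Sorted descending: 26, 13, 12, 12, 12, 11, 10, 10, 8, 7, 7, 5, 5, 5.
  26 → USB stick 1 (new)  [load 26/37]
  13 → USB stick 2 (new)  [load 13/37]
  12 → USB stick 2  [load 25/37]
  12 → USB stick 2  [load 37/37]
  12 → USB stick 3 (new)  [load 12/37]
  11 → USB stick 1  [load 37/37]
  10 → USB stick 3  [load 22/37]
  10 → USB stick 3  [load 32/37]
  8 → USB stick 4 (new)  [load 8/37]
  7 → USB stick 4  [load 15/37]
  7 → USB stick 4  [load 22/37]
  5 → USB stick 3  [load 37/37]
  5 → USB stick 4  [load 27/37]
  5 → USB stick 4  [load 32/37]
4 USB sticks opened.

4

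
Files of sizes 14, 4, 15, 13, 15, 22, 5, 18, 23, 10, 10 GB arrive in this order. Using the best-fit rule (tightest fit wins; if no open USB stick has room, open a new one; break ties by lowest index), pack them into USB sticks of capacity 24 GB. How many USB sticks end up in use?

8

  14 → USB stick 1 (new)  [load 14/24]
  4 → USB stick 1  [load 18/24]
  15 → USB stick 2 (new)  [load 15/24]
  13 → USB stick 3 (new)  [load 13/24]
  15 → USB stick 4 (new)  [load 15/24]
  22 → USB stick 5 (new)  [load 22/24]
  5 → USB stick 1  [load 23/24]
  18 → USB stick 6 (new)  [load 18/24]
  23 → USB stick 7 (new)  [load 23/24]
  10 → USB stick 3  [load 23/24]
  10 → USB stick 8 (new)  [load 10/24]
8 USB sticks opened.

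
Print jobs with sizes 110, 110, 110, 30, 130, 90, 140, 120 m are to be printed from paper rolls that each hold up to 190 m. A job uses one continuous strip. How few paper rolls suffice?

7

Total = 140 + 130 + 120 + 110 + 110 + 110 + 90 + 30 = 840 m.
Lower bound: ⌈840/190⌉ = 5 paper rolls.
Also, 6 print jobs each exceed 95 m, and no two of those can share a roll, so at least 6 paper rolls are needed.
A packing using 7 paper rolls:
  roll 1: 140 + 30 = 170
  roll 2: 130 = 130
  roll 3: 120 = 120
  roll 4: 110 = 110
  roll 5: 110 = 110
  roll 6: 110 = 110
  roll 7: 90 = 90
No arrangement into 6 paper rolls stays within capacity, so 7 is optimal.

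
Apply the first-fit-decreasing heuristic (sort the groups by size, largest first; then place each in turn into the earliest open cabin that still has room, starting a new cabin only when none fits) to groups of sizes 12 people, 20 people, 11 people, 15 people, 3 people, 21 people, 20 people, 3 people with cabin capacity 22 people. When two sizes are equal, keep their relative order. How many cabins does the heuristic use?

6

Sorted descending: 21, 20, 20, 15, 12, 11, 3, 3.
  21 → cabin 1 (new)  [load 21/22]
  20 → cabin 2 (new)  [load 20/22]
  20 → cabin 3 (new)  [load 20/22]
  15 → cabin 4 (new)  [load 15/22]
  12 → cabin 5 (new)  [load 12/22]
  11 → cabin 6 (new)  [load 11/22]
  3 → cabin 4  [load 18/22]
  3 → cabin 4  [load 21/22]
6 cabins opened.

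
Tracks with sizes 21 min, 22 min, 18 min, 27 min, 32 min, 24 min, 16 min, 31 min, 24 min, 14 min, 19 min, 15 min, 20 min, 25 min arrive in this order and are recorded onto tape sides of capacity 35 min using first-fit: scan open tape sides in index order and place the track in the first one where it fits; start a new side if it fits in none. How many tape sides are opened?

  21 → side 1 (new)  [load 21/35]
  22 → side 2 (new)  [load 22/35]
  18 → side 3 (new)  [load 18/35]
  27 → side 4 (new)  [load 27/35]
  32 → side 5 (new)  [load 32/35]
  24 → side 6 (new)  [load 24/35]
  16 → side 3  [load 34/35]
  31 → side 7 (new)  [load 31/35]
  24 → side 8 (new)  [load 24/35]
  14 → side 1  [load 35/35]
  19 → side 9 (new)  [load 19/35]
  15 → side 9  [load 34/35]
  20 → side 10 (new)  [load 20/35]
  25 → side 11 (new)  [load 25/35]
11 tape sides opened.

11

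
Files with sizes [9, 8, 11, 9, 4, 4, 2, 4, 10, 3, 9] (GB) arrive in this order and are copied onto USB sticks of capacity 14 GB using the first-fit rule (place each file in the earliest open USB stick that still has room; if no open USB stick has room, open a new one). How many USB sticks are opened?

6

  9 → USB stick 1 (new)  [load 9/14]
  8 → USB stick 2 (new)  [load 8/14]
  11 → USB stick 3 (new)  [load 11/14]
  9 → USB stick 4 (new)  [load 9/14]
  4 → USB stick 1  [load 13/14]
  4 → USB stick 2  [load 12/14]
  2 → USB stick 2  [load 14/14]
  4 → USB stick 4  [load 13/14]
  10 → USB stick 5 (new)  [load 10/14]
  3 → USB stick 3  [load 14/14]
  9 → USB stick 6 (new)  [load 9/14]
6 USB sticks opened.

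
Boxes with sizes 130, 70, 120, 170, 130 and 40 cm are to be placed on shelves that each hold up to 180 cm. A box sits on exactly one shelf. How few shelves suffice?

Total = 170 + 130 + 130 + 120 + 70 + 40 = 660 cm.
Lower bound: ⌈660/180⌉ = 4 shelves.
A packing using 5 shelves:
  shelf 1: 170 = 170
  shelf 2: 130 + 40 = 170
  shelf 3: 130 = 130
  shelf 4: 120 = 120
  shelf 5: 70 = 70
No arrangement into 4 shelves stays within capacity, so 5 is optimal.

5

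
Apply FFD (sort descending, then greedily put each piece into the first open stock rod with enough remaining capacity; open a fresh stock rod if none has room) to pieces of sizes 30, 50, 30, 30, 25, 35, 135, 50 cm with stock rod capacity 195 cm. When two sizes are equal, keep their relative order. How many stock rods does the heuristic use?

Sorted descending: 135, 50, 50, 35, 30, 30, 30, 25.
  135 → stock rod 1 (new)  [load 135/195]
  50 → stock rod 1  [load 185/195]
  50 → stock rod 2 (new)  [load 50/195]
  35 → stock rod 2  [load 85/195]
  30 → stock rod 2  [load 115/195]
  30 → stock rod 2  [load 145/195]
  30 → stock rod 2  [load 175/195]
  25 → stock rod 3 (new)  [load 25/195]
3 stock rods opened.

3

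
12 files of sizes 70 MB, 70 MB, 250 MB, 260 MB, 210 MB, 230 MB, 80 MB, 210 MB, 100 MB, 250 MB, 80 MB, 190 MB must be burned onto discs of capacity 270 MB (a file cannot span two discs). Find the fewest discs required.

Total = 260 + 250 + 250 + 230 + 210 + 210 + 190 + 100 + 80 + 80 + 70 + 70 = 2000 MB.
Lower bound: ⌈2000/270⌉ = 8 discs.
A packing using 9 discs:
  disc 1: 260 = 260
  disc 2: 250 = 250
  disc 3: 250 = 250
  disc 4: 230 = 230
  disc 5: 210 = 210
  disc 6: 210 = 210
  disc 7: 190 + 80 = 270
  disc 8: 100 + 80 + 70 = 250
  disc 9: 70 = 70
No arrangement into 8 discs stays within capacity, so 9 is optimal.

9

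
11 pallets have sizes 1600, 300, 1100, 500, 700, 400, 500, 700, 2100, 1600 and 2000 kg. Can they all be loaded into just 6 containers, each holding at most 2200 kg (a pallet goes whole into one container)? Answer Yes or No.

Yes

A valid assignment using 6 containers:
  container 1: 2100 = 2100
  container 2: 2000 = 2000
  container 3: 1600 + 500 = 2100
  container 4: 1600 + 500 = 2100
  container 5: 1100 + 700 + 400 = 2200
  container 6: 700 + 300 = 1000
Every load is within 2200 kg, so 6 containers suffice.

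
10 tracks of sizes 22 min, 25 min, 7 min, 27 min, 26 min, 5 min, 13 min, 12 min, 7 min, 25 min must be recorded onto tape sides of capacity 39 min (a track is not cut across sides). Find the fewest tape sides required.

Total = 27 + 26 + 25 + 25 + 22 + 13 + 12 + 7 + 7 + 5 = 169 min.
Lower bound: ⌈169/39⌉ = 5 tape sides.
A packing using 5 tape sides:
  side 1: 27 + 12 = 39
  side 2: 26 + 13 = 39
  side 3: 25 + 7 + 7 = 39
  side 4: 25 + 5 = 30
  side 5: 22 = 22
This matches the lower bound, so 5 is optimal.

5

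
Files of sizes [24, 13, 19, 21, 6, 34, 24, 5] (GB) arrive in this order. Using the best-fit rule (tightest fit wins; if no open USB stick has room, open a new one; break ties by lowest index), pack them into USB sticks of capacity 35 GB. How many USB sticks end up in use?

  24 → USB stick 1 (new)  [load 24/35]
  13 → USB stick 2 (new)  [load 13/35]
  19 → USB stick 2  [load 32/35]
  21 → USB stick 3 (new)  [load 21/35]
  6 → USB stick 1  [load 30/35]
  34 → USB stick 4 (new)  [load 34/35]
  24 → USB stick 5 (new)  [load 24/35]
  5 → USB stick 1  [load 35/35]
5 USB sticks opened.

5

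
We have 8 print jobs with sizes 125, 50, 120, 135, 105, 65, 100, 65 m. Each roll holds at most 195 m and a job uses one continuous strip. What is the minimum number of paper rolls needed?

Total = 135 + 125 + 120 + 105 + 100 + 65 + 65 + 50 = 765 m.
Lower bound: ⌈765/195⌉ = 4 paper rolls.
Also, 5 print jobs each exceed 195/2 m, and no two of those can share a roll, so at least 5 paper rolls are needed.
A packing using 5 paper rolls:
  roll 1: 135 + 50 = 185
  roll 2: 125 + 65 = 190
  roll 3: 120 + 65 = 185
  roll 4: 105 = 105
  roll 5: 100 = 100
This matches the lower bound, so 5 is optimal.

5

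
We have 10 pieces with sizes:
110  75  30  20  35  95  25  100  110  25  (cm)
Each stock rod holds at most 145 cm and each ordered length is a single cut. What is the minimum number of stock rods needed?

Total = 110 + 110 + 100 + 95 + 75 + 35 + 30 + 25 + 25 + 20 = 625 cm.
Lower bound: ⌈625/145⌉ = 5 stock rods.
A packing using 5 stock rods:
  stock rod 1: 110 + 35 = 145
  stock rod 2: 110 + 30 = 140
  stock rod 3: 100 + 25 + 20 = 145
  stock rod 4: 95 + 25 = 120
  stock rod 5: 75 = 75
This matches the lower bound, so 5 is optimal.

5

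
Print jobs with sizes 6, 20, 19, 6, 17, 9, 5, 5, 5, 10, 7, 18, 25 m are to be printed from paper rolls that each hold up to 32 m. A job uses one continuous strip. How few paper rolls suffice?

Total = 25 + 20 + 19 + 18 + 17 + 10 + 9 + 7 + 6 + 6 + 5 + 5 + 5 = 152 m.
Lower bound: ⌈152/32⌉ = 5 paper rolls.
A packing using 5 paper rolls:
  roll 1: 25 + 7 = 32
  roll 2: 20 + 10 = 30
  roll 3: 19 + 9 = 28
  roll 4: 18 + 6 + 6 = 30
  roll 5: 17 + 5 + 5 + 5 = 32
This matches the lower bound, so 5 is optimal.

5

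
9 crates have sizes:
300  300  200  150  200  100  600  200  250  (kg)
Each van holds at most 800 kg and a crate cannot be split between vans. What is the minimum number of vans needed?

Total = 600 + 300 + 300 + 250 + 200 + 200 + 200 + 150 + 100 = 2300 kg.
Lower bound: ⌈2300/800⌉ = 3 vans.
A packing using 3 vans:
  van 1: 600 + 200 = 800
  van 2: 300 + 300 + 200 = 800
  van 3: 250 + 200 + 150 + 100 = 700
This matches the lower bound, so 3 is optimal.

3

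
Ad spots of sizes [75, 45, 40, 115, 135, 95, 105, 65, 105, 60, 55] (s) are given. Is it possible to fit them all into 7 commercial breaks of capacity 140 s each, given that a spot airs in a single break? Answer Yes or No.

No

Total = 895 s; ⌈895/140⌉ = 7.
The bound of 7 does not rule out 7, but exhaustive search shows no assignment into 7 commercial breaks of capacity 140 s exists — the minimum is 8.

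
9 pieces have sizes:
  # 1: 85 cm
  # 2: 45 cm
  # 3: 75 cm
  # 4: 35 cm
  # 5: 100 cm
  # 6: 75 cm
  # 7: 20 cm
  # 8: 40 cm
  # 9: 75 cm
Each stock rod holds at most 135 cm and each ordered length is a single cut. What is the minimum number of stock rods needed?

5

Total = 100 + 85 + 75 + 75 + 75 + 45 + 40 + 35 + 20 = 550 cm.
Lower bound: ⌈550/135⌉ = 5 stock rods.
A packing using 5 stock rods:
  stock rod 1: 100 + 35 = 135
  stock rod 2: 85 + 45 = 130
  stock rod 3: 75 + 40 + 20 = 135
  stock rod 4: 75 = 75
  stock rod 5: 75 = 75
This matches the lower bound, so 5 is optimal.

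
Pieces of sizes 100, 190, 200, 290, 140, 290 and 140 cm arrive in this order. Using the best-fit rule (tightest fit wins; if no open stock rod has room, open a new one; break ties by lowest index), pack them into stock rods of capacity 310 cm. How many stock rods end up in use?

5

  100 → stock rod 1 (new)  [load 100/310]
  190 → stock rod 1  [load 290/310]
  200 → stock rod 2 (new)  [load 200/310]
  290 → stock rod 3 (new)  [load 290/310]
  140 → stock rod 4 (new)  [load 140/310]
  290 → stock rod 5 (new)  [load 290/310]
  140 → stock rod 4  [load 280/310]
5 stock rods opened.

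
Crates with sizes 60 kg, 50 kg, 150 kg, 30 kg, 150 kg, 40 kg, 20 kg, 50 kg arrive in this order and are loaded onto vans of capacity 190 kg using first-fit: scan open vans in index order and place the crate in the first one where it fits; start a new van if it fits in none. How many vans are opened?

  60 → van 1 (new)  [load 60/190]
  50 → van 1  [load 110/190]
  150 → van 2 (new)  [load 150/190]
  30 → van 1  [load 140/190]
  150 → van 3 (new)  [load 150/190]
  40 → van 1  [load 180/190]
  20 → van 2  [load 170/190]
  50 → van 4 (new)  [load 50/190]
4 vans opened.

4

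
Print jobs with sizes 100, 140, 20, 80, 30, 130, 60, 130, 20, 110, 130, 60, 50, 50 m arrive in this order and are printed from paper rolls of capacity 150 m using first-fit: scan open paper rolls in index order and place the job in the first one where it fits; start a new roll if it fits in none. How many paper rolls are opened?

9

  100 → roll 1 (new)  [load 100/150]
  140 → roll 2 (new)  [load 140/150]
  20 → roll 1  [load 120/150]
  80 → roll 3 (new)  [load 80/150]
  30 → roll 1  [load 150/150]
  130 → roll 4 (new)  [load 130/150]
  60 → roll 3  [load 140/150]
  130 → roll 5 (new)  [load 130/150]
  20 → roll 4  [load 150/150]
  110 → roll 6 (new)  [load 110/150]
  130 → roll 7 (new)  [load 130/150]
  60 → roll 8 (new)  [load 60/150]
  50 → roll 8  [load 110/150]
  50 → roll 9 (new)  [load 50/150]
9 paper rolls opened.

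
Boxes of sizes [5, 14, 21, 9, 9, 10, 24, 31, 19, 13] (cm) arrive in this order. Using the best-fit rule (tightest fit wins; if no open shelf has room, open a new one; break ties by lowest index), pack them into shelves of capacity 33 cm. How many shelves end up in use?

6

  5 → shelf 1 (new)  [load 5/33]
  14 → shelf 1  [load 19/33]
  21 → shelf 2 (new)  [load 21/33]
  9 → shelf 2  [load 30/33]
  9 → shelf 1  [load 28/33]
  10 → shelf 3 (new)  [load 10/33]
  24 → shelf 4 (new)  [load 24/33]
  31 → shelf 5 (new)  [load 31/33]
  19 → shelf 3  [load 29/33]
  13 → shelf 6 (new)  [load 13/33]
6 shelves opened.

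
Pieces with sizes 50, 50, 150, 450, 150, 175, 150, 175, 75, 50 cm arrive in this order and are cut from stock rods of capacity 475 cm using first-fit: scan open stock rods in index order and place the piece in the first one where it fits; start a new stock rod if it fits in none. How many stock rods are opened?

4

  50 → stock rod 1 (new)  [load 50/475]
  50 → stock rod 1  [load 100/475]
  150 → stock rod 1  [load 250/475]
  450 → stock rod 2 (new)  [load 450/475]
  150 → stock rod 1  [load 400/475]
  175 → stock rod 3 (new)  [load 175/475]
  150 → stock rod 3  [load 325/475]
  175 → stock rod 4 (new)  [load 175/475]
  75 → stock rod 1  [load 475/475]
  50 → stock rod 3  [load 375/475]
4 stock rods opened.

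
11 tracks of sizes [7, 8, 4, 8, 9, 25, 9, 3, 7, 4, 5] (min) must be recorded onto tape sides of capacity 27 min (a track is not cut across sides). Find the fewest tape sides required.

Total = 25 + 9 + 9 + 8 + 8 + 7 + 7 + 5 + 4 + 4 + 3 = 89 min.
Lower bound: ⌈89/27⌉ = 4 tape sides.
A packing using 4 tape sides:
  side 1: 25 = 25
  side 2: 9 + 9 + 8 = 26
  side 3: 8 + 7 + 7 + 5 = 27
  side 4: 4 + 4 + 3 = 11
This matches the lower bound, so 4 is optimal.

4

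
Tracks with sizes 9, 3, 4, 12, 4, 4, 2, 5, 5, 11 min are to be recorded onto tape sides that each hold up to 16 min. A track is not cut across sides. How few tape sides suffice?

Total = 12 + 11 + 9 + 5 + 5 + 4 + 4 + 4 + 3 + 2 = 59 min.
Lower bound: ⌈59/16⌉ = 4 tape sides.
A packing using 4 tape sides:
  side 1: 12 + 4 = 16
  side 2: 11 + 5 = 16
  side 3: 9 + 5 + 2 = 16
  side 4: 4 + 4 + 3 = 11
This matches the lower bound, so 4 is optimal.

4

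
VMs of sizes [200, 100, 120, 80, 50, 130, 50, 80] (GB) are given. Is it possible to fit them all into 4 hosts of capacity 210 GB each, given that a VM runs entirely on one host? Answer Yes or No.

Yes

A valid assignment using 4 hosts:
  host 1: 200 = 200
  host 2: 130 + 80 = 210
  host 3: 120 + 80 = 200
  host 4: 100 + 50 + 50 = 200
Every load is within 210 GB, so 4 hosts suffice.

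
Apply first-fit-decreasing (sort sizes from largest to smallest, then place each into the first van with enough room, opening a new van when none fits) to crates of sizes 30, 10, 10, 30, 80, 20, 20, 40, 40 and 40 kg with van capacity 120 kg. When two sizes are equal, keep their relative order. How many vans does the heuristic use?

Sorted descending: 80, 40, 40, 40, 30, 30, 20, 20, 10, 10.
  80 → van 1 (new)  [load 80/120]
  40 → van 1  [load 120/120]
  40 → van 2 (new)  [load 40/120]
  40 → van 2  [load 80/120]
  30 → van 2  [load 110/120]
  30 → van 3 (new)  [load 30/120]
  20 → van 3  [load 50/120]
  20 → van 3  [load 70/120]
  10 → van 2  [load 120/120]
  10 → van 3  [load 80/120]
3 vans opened.

3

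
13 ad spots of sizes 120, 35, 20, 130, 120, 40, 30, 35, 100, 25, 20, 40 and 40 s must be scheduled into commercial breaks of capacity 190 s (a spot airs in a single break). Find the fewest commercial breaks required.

Total = 130 + 120 + 120 + 100 + 40 + 40 + 40 + 35 + 35 + 30 + 25 + 20 + 20 = 755 s.
Lower bound: ⌈755/190⌉ = 4 commercial breaks.
A packing using 4 commercial breaks:
  break 1: 130 + 40 + 20 = 190
  break 2: 120 + 40 + 30 = 190
  break 3: 120 + 40 + 25 = 185
  break 4: 100 + 35 + 35 + 20 = 190
This matches the lower bound, so 4 is optimal.

4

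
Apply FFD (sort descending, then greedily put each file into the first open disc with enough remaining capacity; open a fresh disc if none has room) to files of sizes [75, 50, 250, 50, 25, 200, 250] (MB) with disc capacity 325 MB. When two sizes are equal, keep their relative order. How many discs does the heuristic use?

Sorted descending: 250, 250, 200, 75, 50, 50, 25.
  250 → disc 1 (new)  [load 250/325]
  250 → disc 2 (new)  [load 250/325]
  200 → disc 3 (new)  [load 200/325]
  75 → disc 1  [load 325/325]
  50 → disc 2  [load 300/325]
  50 → disc 3  [load 250/325]
  25 → disc 2  [load 325/325]
3 discs opened.

3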